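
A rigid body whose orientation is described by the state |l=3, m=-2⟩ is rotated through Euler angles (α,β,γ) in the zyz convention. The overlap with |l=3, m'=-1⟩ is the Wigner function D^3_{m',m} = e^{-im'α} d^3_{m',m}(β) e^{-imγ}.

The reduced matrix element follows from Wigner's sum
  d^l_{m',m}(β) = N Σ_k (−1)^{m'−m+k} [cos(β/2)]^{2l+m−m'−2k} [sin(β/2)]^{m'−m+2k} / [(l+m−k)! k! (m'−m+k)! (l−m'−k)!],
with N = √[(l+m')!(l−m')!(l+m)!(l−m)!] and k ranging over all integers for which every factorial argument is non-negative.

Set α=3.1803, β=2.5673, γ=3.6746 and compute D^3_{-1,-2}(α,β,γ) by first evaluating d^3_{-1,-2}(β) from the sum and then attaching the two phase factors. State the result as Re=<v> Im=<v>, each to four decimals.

Re=-0.0545 Im=-0.1083

First d^3_{-1,-2}(β=2.5673), then the phase factors e^{-i(-1)α} and e^{-i(-2)γ}:
Half-angle: c=0.283217, s=0.959056. N=√(2·24·1·120)=75.894664
The bounds max(0,m−m')=0 and min(l+m,l−m')=1 give 2 terms
  k=0: (−1)^1·75.8947/(24)·0.2832^5·0.9591^1 = -0.005526
  k=1: (−1)^2·75.8947/(12)·0.2832^3·0.9591^3 = +0.126741
d^3_{-1,-2}(2.5673) = -0.005526 +0.126741 = +0.121215
D = (-0.999251-0.038698i)·(+0.121215)·(+0.483616+0.875280i) = -0.054472-0.108286i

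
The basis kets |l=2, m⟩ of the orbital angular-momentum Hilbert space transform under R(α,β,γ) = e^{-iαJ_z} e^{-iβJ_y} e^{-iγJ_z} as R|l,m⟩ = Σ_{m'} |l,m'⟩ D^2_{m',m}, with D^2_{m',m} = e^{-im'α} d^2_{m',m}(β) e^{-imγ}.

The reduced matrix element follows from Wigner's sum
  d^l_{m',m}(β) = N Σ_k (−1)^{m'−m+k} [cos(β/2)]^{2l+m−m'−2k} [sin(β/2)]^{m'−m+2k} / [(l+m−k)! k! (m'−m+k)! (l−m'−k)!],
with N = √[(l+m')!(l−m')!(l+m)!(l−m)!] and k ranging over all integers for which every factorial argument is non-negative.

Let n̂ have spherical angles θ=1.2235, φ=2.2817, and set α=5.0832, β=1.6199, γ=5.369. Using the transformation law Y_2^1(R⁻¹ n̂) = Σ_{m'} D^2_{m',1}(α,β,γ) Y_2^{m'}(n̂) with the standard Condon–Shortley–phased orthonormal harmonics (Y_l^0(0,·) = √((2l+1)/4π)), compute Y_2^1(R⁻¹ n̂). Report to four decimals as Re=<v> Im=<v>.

Re=0.0470 Im=-0.2971

Need the full column D^2_{m',1} for m'=−2..2 at α=5.0832, β=1.6199, γ=5.369.
cos(β/2)=0.689535, sin(β/2)=0.724253
d^2_{-2,1}: single k=3 term ⇒ +0.523910;  D = +0.044484-0.522018i
d^2_{-1,1}: k∈[2..3] ⇒ +0.748193 -0.275144 = +0.473049;  D = +0.453860-0.133364i
d^2_{0,1}: k∈[1..2] ⇒ +0.581613 -0.641656 = -0.060043;  D = -0.036652-0.047558i
d^2_{1,1}: k∈[0..1] ⇒ +0.226060 -0.748193 = -0.522133;  D = +0.269957-0.446929i
d^2_{2,1}: single k=0 term ⇒ -0.474885;  D = +0.467832+0.081542i
Y_2^{m'}(θ=1.2235,φ=2.2817) and Σ D·Y over m':
  (+0.0445-0.5220i)·(-0.0507+0.3377i)  (+0.4539-0.1334i)·(-0.1613-0.1874i)  (-0.0367-0.0476i)·(-0.2058+0.0000i)  (+0.2700-0.4469i)·(+0.1613-0.1874i)  (+0.4678+0.0815i)·(-0.0507-0.3377i)
Y_2^1(R⁻¹ n̂) = +0.047029-0.297064i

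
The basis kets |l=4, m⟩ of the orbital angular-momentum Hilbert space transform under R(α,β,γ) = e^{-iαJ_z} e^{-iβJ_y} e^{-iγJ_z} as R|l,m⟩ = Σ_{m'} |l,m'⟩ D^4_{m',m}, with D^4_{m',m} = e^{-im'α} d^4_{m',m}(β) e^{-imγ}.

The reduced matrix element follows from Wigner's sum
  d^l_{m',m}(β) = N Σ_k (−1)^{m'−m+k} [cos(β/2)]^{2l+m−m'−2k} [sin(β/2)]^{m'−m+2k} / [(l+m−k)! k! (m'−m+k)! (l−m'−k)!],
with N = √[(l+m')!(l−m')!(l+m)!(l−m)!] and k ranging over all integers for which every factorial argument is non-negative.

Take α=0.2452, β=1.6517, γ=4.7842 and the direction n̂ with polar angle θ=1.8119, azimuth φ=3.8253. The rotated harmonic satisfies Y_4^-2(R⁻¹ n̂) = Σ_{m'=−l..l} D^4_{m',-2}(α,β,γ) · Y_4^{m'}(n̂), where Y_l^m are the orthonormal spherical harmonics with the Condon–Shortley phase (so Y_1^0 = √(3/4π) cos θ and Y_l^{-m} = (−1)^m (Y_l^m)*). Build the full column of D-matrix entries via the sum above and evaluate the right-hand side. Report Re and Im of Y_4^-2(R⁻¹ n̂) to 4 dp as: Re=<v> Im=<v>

Re=0.1527 Im=-0.3347

Need the full column D^4_{m',-2} for m'=−4..4 at α=0.2452, β=1.6517, γ=4.7842.
cos(β/2)=0.677932, sin(β/2)=0.735124
d^4_{-4,-2}: single k=2 term ⇒ +0.277600;  D = -0.119839-0.250400i
d^4_{-3,-2}: k∈[1..2] ⇒ +0.181021 -0.638557 = -0.457535;  D = +0.291793+0.352413i
d^4_{-2,-2}: k∈[0..2] ⇒ +0.044616 -0.629537 +0.925294 = +0.340374;  D = -0.274222-0.201634i
d^4_{-1,-2}: k∈[0..2] ⇒ -0.205259 +1.206759 -0.945971 = +0.055529;  D = -0.051384-0.021051i
d^4_{0,-2}: k∈[0..2] ⇒ +0.497692 -1.560553 +0.688111 = -0.374749;  D = +0.370891+0.053637i
d^4_{1,-2}: k∈[0..2] ⇒ -0.804506 +1.418957 -0.333694 = +0.280757;  D = -0.279310+0.028470i
d^4_{2,-2}: k∈[0..2] ⇒ +0.925294 -0.870399 +0.085288 = +0.140182;  D = -0.131838+0.047644i
d^4_{3,-2}: k∈[0..1] ⇒ -0.750841 +0.294290 = -0.456551;  D = +0.378864-0.254757i
d^4_{4,-2}: single k=0 term ⇒ +0.383810;  D = -0.256984+0.285077i
Y_4^{m'}(θ=1.8119,φ=3.8253) and Σ D·Y over m':
  (-0.1198-0.2504i)·(-0.3614-0.1557i)  (+0.2918+0.3524i)·(-0.1265-0.2427i)  (-0.2742-0.2016i)·(-0.0383+0.1856i)  (-0.0514-0.0211i)·(-0.2212+0.1802i)  (+0.3709+0.0536i)·(+0.1485+0.0000i)  (-0.2793+0.0285i)·(+0.2212+0.1802i)  (-0.1318+0.0476i)·(-0.0383-0.1856i)  (+0.3789-0.2548i)·(+0.1265-0.2427i)  (-0.2570+0.2851i)·(-0.3614+0.1557i)
Y_4^-2(R⁻¹ n̂) = +0.152667-0.334659i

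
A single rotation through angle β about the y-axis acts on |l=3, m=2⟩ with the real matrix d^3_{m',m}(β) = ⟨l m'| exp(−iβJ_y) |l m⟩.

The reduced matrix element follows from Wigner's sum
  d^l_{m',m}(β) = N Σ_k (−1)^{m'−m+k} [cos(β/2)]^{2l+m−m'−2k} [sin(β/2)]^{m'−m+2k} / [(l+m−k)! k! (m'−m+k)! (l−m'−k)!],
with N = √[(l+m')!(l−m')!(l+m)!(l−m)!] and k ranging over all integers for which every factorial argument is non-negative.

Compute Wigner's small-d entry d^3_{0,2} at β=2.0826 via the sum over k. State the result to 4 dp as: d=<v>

d^3_{0,2}(β=2.0826) via Wigner's sum:
With c≡cos(β/2)=0.505099 and s≡sin(β/2)=0.863062, N=[6·6·120·1]^{1/2}=65.726707
k: max(0,(2)−(0))=2 … min(3+(2),3−(0))=3
  k=2: (−1)^0·65.7267/(12)·0.5051^4·0.8631^2 = +0.265552
  k=3: (−1)^1·65.7267/(12)·0.5051^2·0.8631^4 = -0.775319
d^3_{0,2}(2.0826) = +0.265552 -0.775319 = -0.509767

d=-0.5098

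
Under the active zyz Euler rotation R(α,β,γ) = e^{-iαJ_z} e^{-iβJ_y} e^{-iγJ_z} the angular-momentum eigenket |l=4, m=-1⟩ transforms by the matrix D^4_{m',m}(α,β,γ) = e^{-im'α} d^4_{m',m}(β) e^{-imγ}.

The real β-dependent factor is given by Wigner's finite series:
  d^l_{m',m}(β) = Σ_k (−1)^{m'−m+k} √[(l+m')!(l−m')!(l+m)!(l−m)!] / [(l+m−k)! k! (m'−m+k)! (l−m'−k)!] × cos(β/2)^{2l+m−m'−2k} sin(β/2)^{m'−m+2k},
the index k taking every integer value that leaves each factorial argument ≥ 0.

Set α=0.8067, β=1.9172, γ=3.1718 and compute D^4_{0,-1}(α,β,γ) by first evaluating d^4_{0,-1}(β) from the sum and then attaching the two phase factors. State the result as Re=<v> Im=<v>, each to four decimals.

Re=0.3913 Im=0.0118

D^4_{0,-1}(0.8067,1.9172,3.1718) = e^{-i·0·0.8067}·d^4_{0,-1}(1.9172)·e^{-i·-1·3.1718}. Compute d first:
Half-angle: c=0.574666, s=0.818388. N=√(24·24·6·120)=643.987578
The bounds max(0,m−m')=0 and min(l+m,l−m')=3 give 4 terms
  k=0: (−1)^1·643.9876/(144)·0.5747^7·0.8184^1 = -0.075750
  k=1: (−1)^2·643.9876/(24)·0.5747^5·0.8184^3 = +0.921770
  k=2: (−1)^3·643.9876/(24)·0.5747^3·0.8184^5 = -1.869430
  k=3: (−1)^4·643.9876/(144)·0.5747^1·0.8184^7 = +0.631895
d^4_{0,-1}(1.9172) = -0.075750 +0.921770 -1.869430 +0.631895 = -0.391516
D = (+1.000000+0.000000i)·(-0.391516)·(-0.999544-0.030203i) = +0.391337+0.011825i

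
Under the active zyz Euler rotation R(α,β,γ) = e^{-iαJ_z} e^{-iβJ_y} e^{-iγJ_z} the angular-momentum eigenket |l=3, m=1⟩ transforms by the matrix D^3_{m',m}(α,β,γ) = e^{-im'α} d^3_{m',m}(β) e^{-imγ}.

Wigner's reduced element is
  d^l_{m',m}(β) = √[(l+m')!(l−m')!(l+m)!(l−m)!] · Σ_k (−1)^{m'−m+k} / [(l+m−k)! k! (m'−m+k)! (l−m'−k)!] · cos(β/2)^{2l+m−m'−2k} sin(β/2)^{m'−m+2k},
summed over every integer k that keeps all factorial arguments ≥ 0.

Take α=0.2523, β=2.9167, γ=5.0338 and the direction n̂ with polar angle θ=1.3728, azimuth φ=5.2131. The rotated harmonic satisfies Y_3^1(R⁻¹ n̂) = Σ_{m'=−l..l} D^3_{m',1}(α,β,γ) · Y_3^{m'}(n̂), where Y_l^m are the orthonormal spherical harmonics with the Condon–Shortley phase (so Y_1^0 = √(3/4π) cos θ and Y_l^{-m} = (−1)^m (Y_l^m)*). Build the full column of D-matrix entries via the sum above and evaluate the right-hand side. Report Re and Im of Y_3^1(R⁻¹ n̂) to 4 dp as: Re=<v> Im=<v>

Need the full column D^3_{m',1} for m'=−3..3 at α=0.2523, β=2.9167, γ=5.0338.
cos(β/2)=0.112210, sin(β/2)=0.993685
d^3_{-3,1}: single k=4 term ⇒ +0.047544;  D = -0.020057+0.043107i
d^3_{-2,1}: k∈[3..4] ⇒ +0.008767 -0.343774 = -0.335006;  D = +0.061027-0.329401i
d^3_{-1,1}: k∈[2..4] ⇒ +0.000939 -0.098207 +0.962701 = +0.865433;  D = +0.059763+0.863367i
d^3_{0,1}: k∈[1..3] ⇒ +0.000061 -0.014406 +0.376585 = +0.362240;  D = +0.114434+0.343690i
d^3_{1,1}: k∈[0..2] ⇒ +0.000002 -0.001252 +0.073655 = +0.072405;  D = +0.039298+0.060813i
d^3_{2,1}: k∈[0..1] ⇒ -0.000056 +0.008767 = +0.008711;  D = +0.006405+0.005905i
d^3_{3,1}: single k=0 term ⇒ +0.000606;  D = +0.000534+0.000287i
Y_3^{m'}(θ=1.3728,φ=5.2131) and Σ D·Y over m':
  (-0.0201+0.0431i)·(-0.3923-0.0270i)  (+0.0610-0.3294i)·(-0.1042+0.1628i)  (+0.0598+0.8634i)·(-0.1227-0.2242i)  (+0.1144+0.3437i)·(-0.2060+0.0000i)  (+0.0393+0.0608i)·(+0.1227-0.2242i)  (+0.0064+0.0059i)·(-0.1042-0.1628i)  (+0.0005+0.0003i)·(+0.3923-0.0270i)
Y_3^1(R⁻¹ n̂) = +0.237906-0.165153i

Re=0.2379 Im=-0.1652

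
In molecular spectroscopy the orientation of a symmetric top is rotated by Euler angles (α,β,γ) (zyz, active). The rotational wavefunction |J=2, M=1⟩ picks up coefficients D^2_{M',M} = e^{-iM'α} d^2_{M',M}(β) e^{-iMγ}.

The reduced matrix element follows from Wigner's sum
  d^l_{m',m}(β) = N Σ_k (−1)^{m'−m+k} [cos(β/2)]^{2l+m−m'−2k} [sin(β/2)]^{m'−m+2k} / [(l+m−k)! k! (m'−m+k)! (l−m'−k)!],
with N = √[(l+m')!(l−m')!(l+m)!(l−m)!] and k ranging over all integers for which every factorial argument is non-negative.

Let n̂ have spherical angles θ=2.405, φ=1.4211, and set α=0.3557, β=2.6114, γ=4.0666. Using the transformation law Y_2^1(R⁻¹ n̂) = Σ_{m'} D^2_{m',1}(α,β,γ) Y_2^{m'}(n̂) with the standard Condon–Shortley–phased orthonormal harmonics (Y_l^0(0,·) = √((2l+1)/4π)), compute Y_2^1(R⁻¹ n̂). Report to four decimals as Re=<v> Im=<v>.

Need the full column D^2_{m',1} for m'=−2..2 at α=0.3557, β=2.6114, γ=4.0666.
cos(β/2)=0.262002, sin(β/2)=0.965067
d^2_{-2,1}: single k=3 term ⇒ +0.470986;  D = -0.460281+0.099843i
d^2_{-1,1}: k∈[2..3] ⇒ +0.191799 -0.867422 = -0.675623;  D = +0.569060-0.364194i
d^2_{0,1}: k∈[1..2] ⇒ +0.042516 -0.576837 = -0.534322;  D = +0.321570-0.426723i
d^2_{1,1}: k∈[0..1] ⇒ +0.004712 -0.191799 = -0.187087;  D = +0.053514-0.179270i
d^2_{2,1}: single k=0 term ⇒ -0.034714;  D = -0.002276-0.034639i
Y_2^{m'}(θ=2.405,φ=1.4211) and Σ D·Y over m':
  (-0.4603+0.0998i)·(-0.1666-0.0514i)  (+0.5691-0.3642i)·(-0.0573+0.3801i)  (+0.3216-0.4267i)·(+0.2038+0.0000i)  (+0.0535-0.1793i)·(+0.0573+0.3801i)  (-0.0023-0.0346i)·(-0.1666+0.0514i)
Y_2^1(R⁻¹ n̂) = +0.326526+0.172985i

Re=0.3265 Im=0.1730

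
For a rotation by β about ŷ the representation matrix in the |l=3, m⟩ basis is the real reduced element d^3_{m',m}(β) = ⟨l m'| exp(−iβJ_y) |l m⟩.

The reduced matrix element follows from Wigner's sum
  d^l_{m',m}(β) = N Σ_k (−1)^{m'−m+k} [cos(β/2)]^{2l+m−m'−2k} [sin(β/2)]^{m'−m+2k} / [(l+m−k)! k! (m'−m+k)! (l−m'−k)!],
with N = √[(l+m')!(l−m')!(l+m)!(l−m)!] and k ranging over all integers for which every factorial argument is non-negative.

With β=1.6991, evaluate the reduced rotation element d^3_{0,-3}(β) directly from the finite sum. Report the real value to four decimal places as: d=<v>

d=-0.5453

d^3_{0,-3}(β=1.6991) via Wigner's sum:
c=cos(1.6991/2)=0.660321, s=sin(1.6991/2)=0.750983; N=√[6·6·1·720]=160.996894
Admissible k: 0..0 (factorial args all ≥0)
  k=0: (−1)^3·160.9969/(36)·0.6603^3·0.7510^3 = -0.545345
d^3_{0,-3}(1.6991) = -0.545345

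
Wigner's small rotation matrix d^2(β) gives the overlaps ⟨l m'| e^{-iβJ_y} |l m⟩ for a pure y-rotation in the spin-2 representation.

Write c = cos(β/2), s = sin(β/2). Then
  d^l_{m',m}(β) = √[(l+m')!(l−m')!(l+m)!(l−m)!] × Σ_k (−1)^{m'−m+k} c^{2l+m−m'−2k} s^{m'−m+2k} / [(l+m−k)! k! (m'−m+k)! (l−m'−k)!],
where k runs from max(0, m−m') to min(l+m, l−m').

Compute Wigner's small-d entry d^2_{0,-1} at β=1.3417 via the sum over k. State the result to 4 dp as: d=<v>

d^2_{0,-1}(β=1.3417) via Wigner's sum:
With c≡cos(β/2)=0.783294 and s≡sin(β/2)=0.621652, N=[2·2·1·6]^{1/2}=4.898979
k∈{0,1} keeps every argument non-negative
  k=0: (−1)^1·4.8990/(2)·0.7833^3·0.6217^1 = -0.731807
  k=1: (−1)^2·4.8990/(2)·0.7833^1·0.6217^3 = +0.460938
d^2_{0,-1}(1.3417) = -0.731807 +0.460938 = -0.270869

d=-0.2709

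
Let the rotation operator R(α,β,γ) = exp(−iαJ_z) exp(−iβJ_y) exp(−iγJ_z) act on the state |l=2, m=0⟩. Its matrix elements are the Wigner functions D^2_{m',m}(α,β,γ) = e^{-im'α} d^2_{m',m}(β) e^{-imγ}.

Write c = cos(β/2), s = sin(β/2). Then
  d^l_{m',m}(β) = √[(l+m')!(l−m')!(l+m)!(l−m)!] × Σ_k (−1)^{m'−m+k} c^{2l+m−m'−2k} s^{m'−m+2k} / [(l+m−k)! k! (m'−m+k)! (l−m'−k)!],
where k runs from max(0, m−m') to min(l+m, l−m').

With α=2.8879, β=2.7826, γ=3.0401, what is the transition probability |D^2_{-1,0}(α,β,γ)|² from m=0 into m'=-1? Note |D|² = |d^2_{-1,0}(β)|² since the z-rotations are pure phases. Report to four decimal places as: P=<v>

First d^2_{-1,0}(β=2.7826), then the phase factors e^{-i(-1)α} and e^{-i(0)γ}:
Half-angle: c=0.178534, s=0.983934. N=√(1·6·2·2)=4.898979
k∈{1,2} keeps every argument non-negative
  k=1: (−1)^0·4.8990/(2)·0.1785^3·0.9839^1 = +0.013715
  k=2: (−1)^1·4.8990/(2)·0.1785^1·0.9839^3 = -0.416576
d^2_{-1,0}(2.7826) = +0.013715 -0.416576 = -0.402861
|D^2_{-1,0}|² = |d^2_{-1,0}(β)|² = (-0.402861)² = 0.162297 (the z-rotation phases have unit modulus)

P=0.1623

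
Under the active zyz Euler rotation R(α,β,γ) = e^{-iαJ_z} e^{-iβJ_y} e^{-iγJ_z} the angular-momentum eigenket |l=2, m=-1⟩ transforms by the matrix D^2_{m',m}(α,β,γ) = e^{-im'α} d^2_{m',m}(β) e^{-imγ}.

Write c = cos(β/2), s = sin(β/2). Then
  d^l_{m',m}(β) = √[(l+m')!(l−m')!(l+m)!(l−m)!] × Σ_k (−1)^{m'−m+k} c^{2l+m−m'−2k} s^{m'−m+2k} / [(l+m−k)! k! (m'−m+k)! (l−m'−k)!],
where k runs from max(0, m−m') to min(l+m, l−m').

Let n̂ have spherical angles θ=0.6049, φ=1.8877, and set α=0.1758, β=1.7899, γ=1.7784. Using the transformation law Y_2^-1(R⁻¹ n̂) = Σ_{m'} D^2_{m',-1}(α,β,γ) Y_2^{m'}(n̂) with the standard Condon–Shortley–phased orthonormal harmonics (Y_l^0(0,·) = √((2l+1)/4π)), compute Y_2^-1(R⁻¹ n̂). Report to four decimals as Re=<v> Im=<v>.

Re=-0.1415 Im=0.1295

Need the full column D^2_{m',-1} for m'=−2..2 at α=0.1758, β=1.7899, γ=1.7784.
cos(β/2)=0.625558, sin(β/2)=0.780178
d^2_{-2,-1}: single k=1 term ⇒ +0.381967;  D = -0.202638+0.323785i
d^2_{-1,-1}: k∈[0..1] ⇒ +0.153133 -0.714568 = -0.561434;  D = +0.210021-0.520672i
d^2_{0,-1}: k∈[0..1] ⇒ -0.467812 +0.727652 = +0.259840;  D = -0.053557+0.254261i
d^2_{1,-1}: k∈[0..1] ⇒ +0.714568 -0.370488 = +0.344079;  D = -0.010941+0.343905i
d^2_{2,-1}: single k=0 term ⇒ -0.594126;  D = -0.085257-0.587977i
Y_2^{m'}(θ=0.6049,φ=1.8877) and Σ D·Y over m':
  (-0.2026+0.3238i)·(-0.1007+0.0740i)  (+0.2100-0.5207i)·(-0.1126-0.3434i)  (-0.0536+0.2543i)·(+0.3248+0.0000i)  (-0.0109+0.3439i)·(+0.1126-0.3434i)  (-0.0853-0.5880i)·(-0.1007-0.0740i)
Y_2^-1(R⁻¹ n̂) = -0.141450+0.129495i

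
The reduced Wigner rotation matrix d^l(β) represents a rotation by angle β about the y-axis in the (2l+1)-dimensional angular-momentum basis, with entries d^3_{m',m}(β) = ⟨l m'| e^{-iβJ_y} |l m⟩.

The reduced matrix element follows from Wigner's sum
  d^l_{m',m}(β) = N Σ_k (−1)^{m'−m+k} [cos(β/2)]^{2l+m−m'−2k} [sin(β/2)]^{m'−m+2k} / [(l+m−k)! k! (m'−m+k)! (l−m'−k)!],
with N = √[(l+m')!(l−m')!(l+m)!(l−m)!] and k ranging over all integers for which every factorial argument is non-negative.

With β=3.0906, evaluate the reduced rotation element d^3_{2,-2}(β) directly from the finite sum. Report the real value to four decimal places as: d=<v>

d=-0.9948

d^3_{2,-2}(β=3.0906) via Wigner's sum:
Half-angle: c=0.025494, s=0.999675. N=√(120·1·1·120)=120.000000
k: max(0,(-2)−(2))=0 … min(3+(-2),3−(2))=1
  k=0: (−1)^4·120.0000/(24)·0.0255^2·0.9997^4 = +0.003245
  k=1: (−1)^5·120.0000/(120)·0.0255^0·0.9997^6 = -0.998052
d^3_{2,-2}(3.0906) = +0.003245 -0.998052 = -0.994806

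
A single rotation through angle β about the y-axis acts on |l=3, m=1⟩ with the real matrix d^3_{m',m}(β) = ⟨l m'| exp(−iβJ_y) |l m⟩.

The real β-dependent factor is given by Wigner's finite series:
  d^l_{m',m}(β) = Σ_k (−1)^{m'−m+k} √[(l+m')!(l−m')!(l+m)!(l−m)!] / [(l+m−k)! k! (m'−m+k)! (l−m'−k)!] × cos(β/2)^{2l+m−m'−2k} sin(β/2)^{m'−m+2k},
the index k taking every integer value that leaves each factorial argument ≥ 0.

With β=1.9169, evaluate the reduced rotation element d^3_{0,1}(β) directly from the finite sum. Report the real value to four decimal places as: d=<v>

d=-0.1730

d^3_{0,1}(β=1.9169) via Wigner's sum:
With c≡cos(β/2)=0.574789 and s≡sin(β/2)=0.818302, N=[6·6·24·2]^{1/2}=41.569219
Admissible k: 1..3 (factorial args all ≥0)
  k=1: (−1)^0·41.5692/(12)·0.5748^5·0.8183^1 = +0.177847
  k=2: (−1)^1·41.5692/(4)·0.5748^3·0.8183^3 = -1.081378
  k=3: (−1)^2·41.5692/(12)·0.5748^1·0.8183^5 = +0.730577
d^3_{0,1}(1.9169) = +0.177847 -1.081378 +0.730577 = -0.172954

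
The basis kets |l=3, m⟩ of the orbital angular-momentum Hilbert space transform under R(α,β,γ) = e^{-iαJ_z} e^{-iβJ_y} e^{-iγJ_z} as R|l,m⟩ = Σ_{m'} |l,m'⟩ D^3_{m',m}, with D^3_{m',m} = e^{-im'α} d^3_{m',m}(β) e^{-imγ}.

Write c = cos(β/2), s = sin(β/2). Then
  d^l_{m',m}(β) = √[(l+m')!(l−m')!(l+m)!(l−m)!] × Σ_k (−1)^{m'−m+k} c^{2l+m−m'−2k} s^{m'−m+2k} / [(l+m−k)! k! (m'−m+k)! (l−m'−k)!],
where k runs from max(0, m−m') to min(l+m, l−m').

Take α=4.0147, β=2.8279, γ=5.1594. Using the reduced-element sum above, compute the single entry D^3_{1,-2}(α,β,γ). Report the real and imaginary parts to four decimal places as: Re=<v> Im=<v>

Re=0.4411 Im=0.0092

First d^3_{1,-2}(β=2.8279), then the phase factors e^{-i(1)α} and e^{-i(-2)γ}:
With c≡cos(β/2)=0.156204 and s≡sin(β/2)=0.987725, N=[24·2·1·120]^{1/2}=75.894664
Admissible k: 0..1 (factorial args all ≥0)
  k=0: (−1)^3·75.8947/(12)·0.1562^3·0.9877^3 = -0.023228
  k=1: (−1)^4·75.8947/(24)·0.1562^1·0.9877^5 = +0.464378
d^3_{1,-2}(2.8279) = -0.023228 +0.464378 = +0.441150
Phases: e^{-i·(1)·4.0147}=-0.642448+0.766329i, e^{-i·(-2)·5.1594}=-0.626282-0.779597i ⇒ D=+0.441054+0.009226i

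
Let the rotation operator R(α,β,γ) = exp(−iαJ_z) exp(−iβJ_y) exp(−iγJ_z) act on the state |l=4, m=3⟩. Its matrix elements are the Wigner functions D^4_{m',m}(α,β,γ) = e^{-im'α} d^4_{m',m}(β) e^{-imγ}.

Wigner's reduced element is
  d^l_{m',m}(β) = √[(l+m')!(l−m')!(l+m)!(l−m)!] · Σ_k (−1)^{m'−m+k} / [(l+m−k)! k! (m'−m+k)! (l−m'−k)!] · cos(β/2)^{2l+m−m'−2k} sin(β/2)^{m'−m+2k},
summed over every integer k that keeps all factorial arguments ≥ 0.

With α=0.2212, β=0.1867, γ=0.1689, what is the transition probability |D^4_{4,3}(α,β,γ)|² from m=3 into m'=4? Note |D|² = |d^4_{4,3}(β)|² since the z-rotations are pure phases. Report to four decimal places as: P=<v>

P=0.0654

Split into d^4_{4,3}(β=0.1867) × two z-phases.
c=cos(0.1867/2)=0.995646, s=sin(0.1867/2)=0.093214; N=√[40320·1·5040·1]=14255.272709
Admissible k: 0..0 (factorial args all ≥0)
  k=0: (−1)^1·14255.2727/(5040)·0.9956^7·0.0932^1 = -0.255719
d^4_{4,3}(0.1867) = -0.255719
|D^4_{4,3}|² = |d^4_{4,3}(β)|² = (-0.255719)² = 0.065392 (the z-rotation phases have unit modulus)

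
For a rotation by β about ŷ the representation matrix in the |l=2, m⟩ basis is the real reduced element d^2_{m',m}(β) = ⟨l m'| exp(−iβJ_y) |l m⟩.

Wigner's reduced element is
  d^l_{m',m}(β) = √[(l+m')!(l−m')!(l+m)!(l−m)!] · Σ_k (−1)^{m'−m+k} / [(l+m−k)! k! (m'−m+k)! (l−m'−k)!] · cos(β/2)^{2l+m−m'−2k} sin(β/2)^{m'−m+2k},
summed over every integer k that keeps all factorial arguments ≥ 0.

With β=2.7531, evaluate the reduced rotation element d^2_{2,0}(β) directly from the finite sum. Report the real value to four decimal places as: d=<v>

d^2_{2,0}(β=2.7531) via Wigner's sum:
With c≡cos(β/2)=0.193027 and s≡sin(β/2)=0.981193, N=[24·1·2·2]^{1/2}=9.797959
Admissible k: 0..0 (factorial args all ≥0)
  k=0: (−1)^2·9.7980/(4)·0.1930^2·0.9812^2 = +0.087866
d^2_{2,0}(2.7531) = +0.087866

d=0.0879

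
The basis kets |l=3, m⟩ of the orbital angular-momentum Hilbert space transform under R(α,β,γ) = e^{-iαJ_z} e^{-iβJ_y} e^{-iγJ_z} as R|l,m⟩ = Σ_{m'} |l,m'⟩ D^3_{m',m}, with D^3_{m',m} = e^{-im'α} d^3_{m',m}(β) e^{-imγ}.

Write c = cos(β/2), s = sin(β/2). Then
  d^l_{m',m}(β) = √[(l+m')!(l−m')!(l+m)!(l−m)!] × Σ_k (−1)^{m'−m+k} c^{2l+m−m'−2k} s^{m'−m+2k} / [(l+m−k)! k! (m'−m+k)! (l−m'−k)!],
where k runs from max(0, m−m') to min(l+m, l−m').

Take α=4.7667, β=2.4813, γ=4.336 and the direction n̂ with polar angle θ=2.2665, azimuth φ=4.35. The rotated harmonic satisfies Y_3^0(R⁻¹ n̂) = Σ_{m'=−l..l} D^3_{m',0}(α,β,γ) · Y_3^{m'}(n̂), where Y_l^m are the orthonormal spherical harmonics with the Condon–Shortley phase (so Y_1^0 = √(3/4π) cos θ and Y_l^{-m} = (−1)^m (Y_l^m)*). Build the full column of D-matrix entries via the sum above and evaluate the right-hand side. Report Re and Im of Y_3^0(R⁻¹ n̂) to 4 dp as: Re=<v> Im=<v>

Need the full column D^3_{m',0} for m'=−3..3 at α=4.7667, β=2.4813, γ=4.336.
cos(β/2)=0.324181, sin(β/2)=0.945995
d^3_{-3,0}: single k=3 term ⇒ +0.128987;  D = -0.020923+0.127279i
d^3_{-2,0}: k∈[2..3] ⇒ +0.054137 -0.460991 = -0.406854;  D = +0.404456+0.044106i
d^3_{-1,0}: k∈[1..3] ⇒ +0.011733 -0.299739 +0.850791 = +0.562785;  D = +0.030550-0.561956i
d^3_{0,0}: k∈[0..3] ⇒ +0.001161 -0.088955 +0.757485 -0.716692 = -0.047002;  D = -0.047002+0.000000i
d^3_{1,0}: k∈[0..2] ⇒ -0.011733 +0.299739 -0.850791 = -0.562785;  D = -0.030550-0.561956i
d^3_{2,0}: k∈[0..1] ⇒ +0.054137 -0.460991 = -0.406854;  D = +0.404456-0.044106i
d^3_{3,0}: single k=0 term ⇒ -0.128987;  D = +0.020923+0.127279i
Y_3^{m'}(θ=2.2665,φ=4.35) and Σ D·Y over m':
  (-0.0209+0.1273i)·(+0.1671-0.0877i)  (+0.4045+0.0441i)·(+0.2889+0.2559i)  (+0.0306-0.5620i)·(-0.0927+0.2445i)  (-0.0470+0.0000i)·(+0.2263+0.0000i)  (-0.0306-0.5620i)·(+0.0927+0.2445i)  (+0.4045-0.0441i)·(+0.2889-0.2559i)  (+0.0209+0.1273i)·(-0.1671-0.0877i)
Y_3^0(R⁻¹ n̂) = +0.484965+0.000000i

Re=0.4850 Im=0.0000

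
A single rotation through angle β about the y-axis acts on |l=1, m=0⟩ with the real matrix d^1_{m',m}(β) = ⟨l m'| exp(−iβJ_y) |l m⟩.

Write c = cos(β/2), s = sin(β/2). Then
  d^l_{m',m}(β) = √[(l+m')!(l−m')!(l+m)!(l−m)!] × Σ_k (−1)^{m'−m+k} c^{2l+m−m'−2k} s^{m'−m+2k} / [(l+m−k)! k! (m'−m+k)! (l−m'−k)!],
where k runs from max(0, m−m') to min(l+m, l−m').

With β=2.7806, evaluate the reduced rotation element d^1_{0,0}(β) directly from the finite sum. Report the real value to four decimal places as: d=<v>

d=-0.9355

d^1_{0,0}(β=2.7806) via Wigner's sum:
With c≡cos(β/2)=0.179518 and s≡sin(β/2)=0.983755, N=[1·1·1·1]^{1/2}=1.000000
Admissible k: 0..1 (factorial args all ≥0)
  k=0: (−1)^0·1.0000/(1)·0.1795^2·0.9838^0 = +0.032227
  k=1: (−1)^1·1.0000/(1)·0.1795^0·0.9838^2 = -0.967773
d^1_{0,0}(2.7806) = +0.032227 -0.967773 = -0.935547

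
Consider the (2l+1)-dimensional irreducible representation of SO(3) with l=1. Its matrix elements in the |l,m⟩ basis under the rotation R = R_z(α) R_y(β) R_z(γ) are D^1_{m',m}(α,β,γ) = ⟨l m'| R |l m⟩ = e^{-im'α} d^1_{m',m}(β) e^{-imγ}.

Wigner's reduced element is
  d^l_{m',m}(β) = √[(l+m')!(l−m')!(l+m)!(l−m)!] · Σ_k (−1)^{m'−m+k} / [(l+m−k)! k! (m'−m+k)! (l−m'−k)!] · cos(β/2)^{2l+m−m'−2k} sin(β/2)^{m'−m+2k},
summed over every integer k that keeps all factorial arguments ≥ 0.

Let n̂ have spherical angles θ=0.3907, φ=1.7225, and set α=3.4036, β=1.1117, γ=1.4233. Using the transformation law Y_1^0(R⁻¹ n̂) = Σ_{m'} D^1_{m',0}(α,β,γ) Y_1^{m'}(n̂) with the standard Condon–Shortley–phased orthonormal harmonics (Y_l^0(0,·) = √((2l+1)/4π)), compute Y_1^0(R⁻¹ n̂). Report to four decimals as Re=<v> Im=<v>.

Need the full column D^1_{m',0} for m'=−1..1 at α=3.4036, β=1.1117, γ=1.4233.
cos(β/2)=0.849452, sin(β/2)=0.527666
d^1_{-1,0}: single k=1 term ⇒ +0.633888;  D = -0.612255-0.164190i
d^1_{0,0}: k∈[0..1] ⇒ +0.721569 -0.278431 = +0.443138;  D = +0.443138+0.000000i
d^1_{1,0}: single k=0 term ⇒ -0.633888;  D = +0.612255-0.164190i
Y_1^{m'}(θ=0.3907,φ=1.7225) and Σ D·Y over m':
  (-0.6123-0.1642i)·(-0.0199-0.1301i)  (+0.4431+0.0000i)·(+0.4518+0.0000i)  (+0.6123-0.1642i)·(+0.0199-0.1301i)
Y_1^0(R⁻¹ n̂) = +0.181840+0.000000i

Re=0.1818 Im=0.0000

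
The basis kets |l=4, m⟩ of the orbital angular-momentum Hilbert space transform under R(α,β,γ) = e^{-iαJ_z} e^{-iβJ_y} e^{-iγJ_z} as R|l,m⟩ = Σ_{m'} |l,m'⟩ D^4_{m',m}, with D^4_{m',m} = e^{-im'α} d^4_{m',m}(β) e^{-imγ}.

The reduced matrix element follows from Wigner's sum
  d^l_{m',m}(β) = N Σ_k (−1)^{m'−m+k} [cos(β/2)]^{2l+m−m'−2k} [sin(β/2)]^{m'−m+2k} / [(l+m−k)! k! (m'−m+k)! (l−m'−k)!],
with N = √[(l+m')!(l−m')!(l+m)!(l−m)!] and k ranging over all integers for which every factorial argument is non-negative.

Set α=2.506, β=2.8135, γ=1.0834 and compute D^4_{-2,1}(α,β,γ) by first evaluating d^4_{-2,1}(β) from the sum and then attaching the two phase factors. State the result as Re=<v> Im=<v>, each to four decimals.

Re=-0.3851 Im=-0.3864

Split into d^4_{-2,1}(β=2.8135) × two z-phases.
Half-angle: c=0.163312, s=0.986575. N=√(2·720·120·6)=1018.233765
Admissible k: 3..5 (factorial args all ≥0)
  k=3: (−1)^0·1018.2338/(72)·0.1633^5·0.9866^3 = +0.001578
  k=4: (−1)^1·1018.2338/(48)·0.1633^3·0.9866^5 = -0.086359
  k=5: (−1)^2·1018.2338/(240)·0.1633^1·0.9866^7 = +0.630322
d^4_{-2,1}(2.8135) = +0.001578 -0.086359 +0.630322 = +0.545541
Phases: e^{-i·(-2)·2.506}=+0.295149-0.955451i, e^{-i·(1)·1.0834}=+0.468327-0.883555i ⇒ D=-0.385134-0.386376i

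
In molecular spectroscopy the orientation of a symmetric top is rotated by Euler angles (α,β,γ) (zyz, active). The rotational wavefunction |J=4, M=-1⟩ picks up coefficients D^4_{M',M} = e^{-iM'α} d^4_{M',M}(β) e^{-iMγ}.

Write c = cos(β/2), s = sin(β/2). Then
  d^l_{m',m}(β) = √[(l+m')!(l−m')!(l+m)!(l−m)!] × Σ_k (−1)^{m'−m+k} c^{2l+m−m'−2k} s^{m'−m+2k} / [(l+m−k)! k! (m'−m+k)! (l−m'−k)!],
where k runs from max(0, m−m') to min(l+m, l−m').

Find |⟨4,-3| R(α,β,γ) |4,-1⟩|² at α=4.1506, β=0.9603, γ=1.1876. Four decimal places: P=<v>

D^4_{-3,-1}(4.1506,0.9603,1.1876) = e^{-i·-3·4.1506}·d^4_{-3,-1}(0.9603)·e^{-i·-1·1.1876}. Compute d first:
c=cos(0.9603/2)=0.886926, s=sin(0.9603/2)=0.461912; N=√[1·5040·6·120]=1904.940944
The bounds max(0,m−m')=2 and min(l+m,l−m')=3 give 2 terms
  k=2: (−1)^0·1904.9409/(240)·0.8869^6·0.4619^2 = +0.824352
  k=3: (−1)^1·1904.9409/(144)·0.8869^4·0.4619^4 = -0.372654
d^4_{-3,-1}(0.9603) = +0.824352 -0.372654 = +0.451698
|D^4_{-3,-1}|² = |d^4_{-3,-1}(β)|² = (+0.451698)² = 0.204031 (the z-rotation phases have unit modulus)

P=0.2040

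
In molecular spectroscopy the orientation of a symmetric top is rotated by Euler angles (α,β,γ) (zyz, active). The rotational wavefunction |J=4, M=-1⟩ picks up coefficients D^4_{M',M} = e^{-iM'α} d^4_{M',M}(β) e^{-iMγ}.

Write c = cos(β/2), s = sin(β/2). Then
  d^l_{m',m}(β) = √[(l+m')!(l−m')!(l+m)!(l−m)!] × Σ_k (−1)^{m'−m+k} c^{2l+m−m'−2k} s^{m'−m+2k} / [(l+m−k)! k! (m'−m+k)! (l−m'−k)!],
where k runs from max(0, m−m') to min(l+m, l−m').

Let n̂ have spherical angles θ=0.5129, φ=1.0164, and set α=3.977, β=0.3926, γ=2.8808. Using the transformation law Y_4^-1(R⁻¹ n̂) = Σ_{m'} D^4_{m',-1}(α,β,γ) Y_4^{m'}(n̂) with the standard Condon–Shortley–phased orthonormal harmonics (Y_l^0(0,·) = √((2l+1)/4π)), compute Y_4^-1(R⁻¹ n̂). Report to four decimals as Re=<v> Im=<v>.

Re=-0.0656 Im=0.0257

Need the full column D^4_{m',-1} for m'=−4..4 at α=3.977, β=0.3926, γ=2.8808.
cos(β/2)=0.980795, sin(β/2)=0.195042
d^4_{-4,-1}: single k=3 term ⇒ +0.050393;  D = +0.050300-0.003060i
d^4_{-3,-1}: k∈[2..3] ⇒ +0.268779 -0.017715 = +0.251064;  D = -0.156817+0.196065i
d^4_{-2,-1}: k∈[1..3] ⇒ +0.722456 -0.142850 +0.003766 = +0.583372;  D = -0.093388-0.575849i
d^4_{-1,-1}: k∈[0..3] ⇒ +0.856300 -0.507944 +0.040174 -0.000530 = +0.388000;  D = +0.325688+0.210883i
d^4_{0,-1}: k∈[0..3] ⇒ -0.761535 +0.180692 -0.007146 +0.000047 = -0.587941;  D = +0.568061-0.151599i
d^4_{1,-1}: k∈[0..3] ⇒ +0.338629 -0.040174 +0.000794 -0.000002 = +0.299248;  D = +0.136750-0.266174i
d^4_{2,-1}: k∈[0..2] ⇒ -0.095233 +0.005649 -0.000045 = -0.089629;  D = -0.031642-0.083858i
d^4_{3,-1}: k∈[0..1] ⇒ +0.017715 -0.000420 = +0.017295;  D = -0.016096-0.006328i
d^4_{4,-1}: single k=0 term ⇒ -0.001993;  D = -0.001785+0.000886i
Y_4^{m'}(θ=0.5129,φ=1.0164) and Σ D·Y over m':
  (+0.0503-0.0031i)·(-0.0155+0.0205i)  (-0.1568+0.1961i)·(-0.1283-0.0119i)  (-0.0934-0.5758i)·(-0.1549-0.3111i)  (+0.3257+0.2109i)·(+0.2465-0.3980i)  (+0.5681-0.1516i)·(+0.0421+0.0000i)  (+0.1367-0.2662i)·(-0.2465-0.3980i)  (-0.0316-0.0839i)·(-0.1549+0.3111i)  (-0.0161-0.0063i)·(+0.1283-0.0119i)  (-0.0018+0.0009i)·(-0.0155-0.0205i)
Y_4^-1(R⁻¹ n̂) = -0.065594+0.025718i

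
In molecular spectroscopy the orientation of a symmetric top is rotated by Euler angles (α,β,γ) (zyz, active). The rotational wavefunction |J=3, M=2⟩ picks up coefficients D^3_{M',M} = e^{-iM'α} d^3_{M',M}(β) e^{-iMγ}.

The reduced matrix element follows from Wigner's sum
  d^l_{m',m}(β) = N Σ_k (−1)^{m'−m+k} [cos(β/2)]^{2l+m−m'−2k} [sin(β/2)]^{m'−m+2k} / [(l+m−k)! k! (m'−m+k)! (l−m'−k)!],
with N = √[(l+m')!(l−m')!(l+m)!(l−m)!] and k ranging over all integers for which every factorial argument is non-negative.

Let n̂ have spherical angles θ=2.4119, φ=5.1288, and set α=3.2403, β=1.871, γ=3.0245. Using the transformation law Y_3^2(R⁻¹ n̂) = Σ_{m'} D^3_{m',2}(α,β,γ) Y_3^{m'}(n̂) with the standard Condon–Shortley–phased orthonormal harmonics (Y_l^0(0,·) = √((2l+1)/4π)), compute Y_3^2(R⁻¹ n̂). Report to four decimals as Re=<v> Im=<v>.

Need the full column D^3_{m',2} for m'=−3..3 at α=3.2403, β=1.871, γ=3.0245.
cos(β/2)=0.593416, sin(β/2)=0.804896
d^3_{-3,2}: single k=5 term ⇒ +0.491059;  D = -0.423613-0.248377i
d^3_{-2,2}: k∈[4..5] ⇒ +0.739005 -0.271918 = +0.467087;  D = +0.424254+0.195394i
d^3_{-1,2}: k∈[3..4] ⇒ +0.689171 -0.633954 = +0.055217;  D = -0.052186-0.018044i
d^3_{0,2}: k∈[2..3] ⇒ +0.440025 -0.809539 = -0.369515;  D = -0.359428-0.085746i
d^3_{1,2}: k∈[1..2] ⇒ +0.187299 -0.689171 = -0.501872;  D = +0.497273+0.067785i
d^3_{2,2}: k∈[0..1] ⇒ +0.043667 -0.401686 = -0.358019;  D = -0.357777-0.013162i
d^3_{3,2}: single k=0 term ⇒ -0.145081;  D = +0.144803-0.008980i
Y_3^{m'}(θ=2.4119,φ=5.1288) and Σ D·Y over m':
  (-0.4236-0.2484i)·(-0.1173-0.0391i)  (+0.4243+0.1954i)·(+0.2278-0.2505i)  (-0.0522-0.0180i)·(+0.1549+0.3503i)  (-0.3594-0.0857i)·(+0.0618+0.0000i)  (+0.4973+0.0678i)·(-0.1549+0.3503i)  (-0.3578-0.0132i)·(+0.2278+0.2505i)  (+0.1448-0.0090i)·(+0.1173-0.0391i)
Y_3^2(R⁻¹ n̂) = -0.000775+0.021933i

Re=-0.0008 Im=0.0219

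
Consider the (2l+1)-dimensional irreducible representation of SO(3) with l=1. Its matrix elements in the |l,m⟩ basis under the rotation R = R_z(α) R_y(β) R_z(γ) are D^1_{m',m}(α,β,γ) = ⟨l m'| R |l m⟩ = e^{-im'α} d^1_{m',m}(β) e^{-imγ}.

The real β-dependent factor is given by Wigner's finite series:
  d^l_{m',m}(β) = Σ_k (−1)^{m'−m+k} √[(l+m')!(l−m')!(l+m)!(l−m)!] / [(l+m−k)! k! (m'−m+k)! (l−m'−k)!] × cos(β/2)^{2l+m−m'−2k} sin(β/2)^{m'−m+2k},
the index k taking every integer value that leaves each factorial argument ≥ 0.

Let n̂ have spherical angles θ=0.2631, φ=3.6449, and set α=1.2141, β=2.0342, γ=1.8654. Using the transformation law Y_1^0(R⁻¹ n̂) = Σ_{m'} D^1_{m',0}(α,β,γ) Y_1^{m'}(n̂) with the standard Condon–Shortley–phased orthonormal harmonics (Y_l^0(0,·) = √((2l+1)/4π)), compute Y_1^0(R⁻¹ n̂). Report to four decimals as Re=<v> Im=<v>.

Re=-0.2970 Im=0.0000

Need the full column D^1_{m',0} for m'=−1..1 at α=1.2141, β=2.0342, γ=1.8654.
cos(β/2)=0.525835, sin(β/2)=0.850587
d^1_{-1,0}: single k=1 term ⇒ +0.632533;  D = +0.220868+0.592718i
d^1_{0,0}: k∈[0..1] ⇒ +0.276502 -0.723498 = -0.446995;  D = -0.446995+0.000000i
d^1_{1,0}: single k=0 term ⇒ -0.632533;  D = -0.220868+0.592718i
Y_1^{m'}(θ=0.2631,φ=3.6449) and Σ D·Y over m':
  (+0.2209+0.5927i)·(-0.0787+0.0433i)  (-0.4470+0.0000i)·(+0.4718+0.0000i)  (-0.2209+0.5927i)·(+0.0787+0.0433i)
Y_1^0(R⁻¹ n̂) = -0.297033+0.000000i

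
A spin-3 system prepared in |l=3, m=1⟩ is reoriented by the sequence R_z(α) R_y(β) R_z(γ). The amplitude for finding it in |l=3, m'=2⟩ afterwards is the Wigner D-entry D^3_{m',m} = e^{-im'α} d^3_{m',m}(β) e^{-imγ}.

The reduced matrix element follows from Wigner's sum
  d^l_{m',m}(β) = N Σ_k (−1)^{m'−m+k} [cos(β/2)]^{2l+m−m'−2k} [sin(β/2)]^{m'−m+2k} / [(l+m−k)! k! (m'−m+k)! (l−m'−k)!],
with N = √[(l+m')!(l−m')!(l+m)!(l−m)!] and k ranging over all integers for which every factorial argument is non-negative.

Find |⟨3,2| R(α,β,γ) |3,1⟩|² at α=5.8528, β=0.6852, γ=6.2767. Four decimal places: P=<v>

First d^3_{2,1}(β=0.6852), then the phase factors e^{-i(2)α} and e^{-i(1)γ}:
With c≡cos(β/2)=0.941884 and s≡sin(β/2)=0.335937, N=[120·1·24·2]^{1/2}=75.894664
k: max(0,(1)−(2))=0 … min(3+(1),3−(2))=1
  k=0: (−1)^1·75.8947/(24)·0.9419^5·0.3359^1 = -0.787492
  k=1: (−1)^2·75.8947/(12)·0.9419^3·0.3359^3 = +0.200353
d^3_{2,1}(0.6852) = -0.787492 +0.200353 = -0.587138
|D^3_{2,1}|² = |d^3_{2,1}(β)|² = (-0.587138)² = 0.344731 (the z-rotation phases have unit modulus)

P=0.3447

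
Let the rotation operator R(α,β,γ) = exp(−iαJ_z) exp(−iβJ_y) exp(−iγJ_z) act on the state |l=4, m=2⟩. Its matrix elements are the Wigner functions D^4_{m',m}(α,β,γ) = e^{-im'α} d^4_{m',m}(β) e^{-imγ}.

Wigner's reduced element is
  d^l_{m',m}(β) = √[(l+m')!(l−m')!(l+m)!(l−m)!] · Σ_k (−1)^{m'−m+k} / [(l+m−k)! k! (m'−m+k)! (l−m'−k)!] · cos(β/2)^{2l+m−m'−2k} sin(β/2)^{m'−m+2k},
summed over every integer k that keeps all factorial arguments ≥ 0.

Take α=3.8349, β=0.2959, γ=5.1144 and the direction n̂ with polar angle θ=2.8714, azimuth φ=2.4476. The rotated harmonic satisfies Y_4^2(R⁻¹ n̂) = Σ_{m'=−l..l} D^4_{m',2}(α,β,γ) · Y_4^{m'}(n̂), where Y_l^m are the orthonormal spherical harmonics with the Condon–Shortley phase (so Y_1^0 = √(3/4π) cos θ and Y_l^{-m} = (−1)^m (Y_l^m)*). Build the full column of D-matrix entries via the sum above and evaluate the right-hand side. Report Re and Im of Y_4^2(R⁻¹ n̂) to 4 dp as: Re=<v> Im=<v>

Need the full column D^4_{m',2} for m'=−4..4 at α=3.8349, β=0.2959, γ=5.1144.
cos(β/2)=0.989075, sin(β/2)=0.147411
d^4_{-4,2}: single k=6 term ⇒ +0.000053;  D = +0.000021-0.000049i
d^4_{-3,2}: k∈[5..6] ⇒ +0.000756 -0.000006 = +0.000750;  D = +0.000218+0.000718i
d^4_{-2,2}: k∈[4..6] ⇒ +0.006778 -0.000120 +0.000000 = +0.006658;  D = -0.005560-0.003663i
d^4_{-1,2}: k∈[3..5] ⇒ +0.042880 -0.001429 +0.000006 = +0.041457;  D = +0.041203-0.004581i
d^4_{0,2}: k∈[2..4] ⇒ +0.193000 -0.011432 +0.000095 = +0.181663;  D = -0.126040+0.130825i
d^4_{1,2}: k∈[1..3] ⇒ +0.579124 -0.064319 +0.000952 = +0.515757;  D = +0.037857-0.514366i
d^4_{2,2}: k∈[0..2] ⇒ +0.915873 -0.244127 +0.006778 = +0.678524;  D = +0.394158+0.552299i
d^4_{3,2}: k∈[0..1] ⇒ -0.510739 +0.034035 = -0.476704;  D = +0.460969+0.121468i
d^4_{4,2}: single k=0 term ⇒ +0.107650;  D = +0.097595-0.045429i
Y_4^{m'}(θ=2.8714,φ=2.4476) and Σ D·Y over m':
  (+0.0000-0.0000i)·(-0.0021+0.0008i)  (+0.0002+0.0007i)·(-0.0112+0.0200i)  (-0.0056-0.0037i)·(+0.0238+0.1289i)  (+0.0412-0.0046i)·(+0.3275+0.2725i)  (-0.1260+0.1308i)·(+0.5636+0.0000i)  (+0.0379-0.5144i)·(-0.3275+0.2725i)  (+0.3942+0.5523i)·(+0.0238-0.1289i)  (+0.4610+0.1215i)·(+0.0112+0.0200i)  (+0.0976-0.0454i)·(-0.0021-0.0008i)
Y_4^2(R⁻¹ n̂) = +0.154912+0.234392i

Re=0.1549 Im=0.2344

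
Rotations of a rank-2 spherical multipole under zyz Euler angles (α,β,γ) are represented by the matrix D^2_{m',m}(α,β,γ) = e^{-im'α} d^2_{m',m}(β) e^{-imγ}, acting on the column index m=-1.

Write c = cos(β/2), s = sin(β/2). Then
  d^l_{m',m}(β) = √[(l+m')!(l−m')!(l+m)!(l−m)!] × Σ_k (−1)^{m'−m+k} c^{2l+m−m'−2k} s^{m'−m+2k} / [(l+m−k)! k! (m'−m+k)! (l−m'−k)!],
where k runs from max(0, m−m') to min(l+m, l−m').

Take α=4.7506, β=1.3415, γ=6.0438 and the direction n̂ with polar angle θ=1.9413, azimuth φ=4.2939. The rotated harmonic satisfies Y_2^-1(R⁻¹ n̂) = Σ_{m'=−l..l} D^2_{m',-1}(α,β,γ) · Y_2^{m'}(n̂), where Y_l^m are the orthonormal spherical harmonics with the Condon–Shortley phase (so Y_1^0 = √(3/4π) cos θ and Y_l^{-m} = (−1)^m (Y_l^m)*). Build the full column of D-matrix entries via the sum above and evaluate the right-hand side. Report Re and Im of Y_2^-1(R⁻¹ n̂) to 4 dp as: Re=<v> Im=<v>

Need the full column D^2_{m',-1} for m'=−2..2 at α=4.7506, β=1.3415, γ=6.0438.
cos(β/2)=0.783356, sin(β/2)=0.621574
d^2_{-2,-1}: single k=1 term ⇒ +0.597585;  D = -0.589667+0.096954i
d^2_{-1,-1}: k∈[0..1] ⇒ +0.376562 -0.711254 = -0.334692;  D = +0.066878+0.327942i
d^2_{0,-1}: k∈[0..1] ⇒ -0.731889 +0.460800 = -0.271089;  D = -0.263359+0.064277i
d^2_{1,-1}: k∈[0..1] ⇒ +0.711254 -0.149269 = +0.561984;  D = +0.154009+0.540470i
d^2_{2,-1}: single k=0 term ⇒ -0.376242;  D = +0.357635-0.116855i
Y_2^{m'}(θ=1.9413,φ=4.2939) and Σ D·Y over m':
  (-0.5897+0.0970i)·(-0.2248-0.2492i)  (+0.0669+0.3279i)·(+0.1060-0.2382i)  (-0.2634+0.0643i)·(-0.1913+0.0000i)  (+0.1540+0.5405i)·(-0.1060-0.2382i)  (+0.3576-0.1169i)·(-0.2248+0.2492i)
Y_2^-1(R⁻¹ n̂) = +0.353501+0.153142i

Re=0.3535 Im=0.1531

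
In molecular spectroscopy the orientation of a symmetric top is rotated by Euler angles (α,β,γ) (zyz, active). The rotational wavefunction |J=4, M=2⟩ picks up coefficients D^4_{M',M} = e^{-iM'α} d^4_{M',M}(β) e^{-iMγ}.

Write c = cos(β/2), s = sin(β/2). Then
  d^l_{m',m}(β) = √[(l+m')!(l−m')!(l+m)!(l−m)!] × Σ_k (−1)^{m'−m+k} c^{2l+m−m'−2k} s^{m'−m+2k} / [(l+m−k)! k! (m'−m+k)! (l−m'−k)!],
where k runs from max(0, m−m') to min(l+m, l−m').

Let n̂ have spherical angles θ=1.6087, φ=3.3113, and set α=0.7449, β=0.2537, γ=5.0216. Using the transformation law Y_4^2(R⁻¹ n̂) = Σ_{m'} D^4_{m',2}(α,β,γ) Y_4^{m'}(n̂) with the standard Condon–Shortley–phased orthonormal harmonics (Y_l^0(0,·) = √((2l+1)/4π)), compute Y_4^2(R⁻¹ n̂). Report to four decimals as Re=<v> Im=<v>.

Re=-0.0425 Im=-0.1747

Need the full column D^4_{m',2} for m'=−4..4 at α=0.7449, β=0.2537, γ=5.0216.
cos(β/2)=0.991965, sin(β/2)=0.126510
d^4_{-4,2}: single k=6 term ⇒ +0.000021;  D = +0.000015-0.000015i
d^4_{-3,2}: k∈[5..6] ⇒ +0.000355 -0.000002 = +0.000353;  D = +0.000016-0.000353i
d^4_{-2,2}: k∈[4..6] ⇒ +0.003720 -0.000048 +0.000000 = +0.003672;  D = -0.002364-0.002810i
d^4_{-1,2}: k∈[3..5] ⇒ +0.027503 -0.000671 +0.000002 = +0.026834;  D = -0.026619-0.003385i
d^4_{0,2}: k∈[2..4] ⇒ +0.144661 -0.006274 +0.000038 = +0.138424;  D = -0.112787+0.080252i
d^4_{1,2}: k∈[1..3] ⇒ +0.507267 -0.041254 +0.000447 = +0.466461;  D = -0.096086+0.456457i
d^4_{2,2}: k∈[0..2] ⇒ +0.937501 -0.182983 +0.003720 = +0.758239;  D = +0.388162+0.651349i
d^4_{3,2}: k∈[0..1] ⇒ -0.447368 +0.021829 = -0.425538;  D = -0.407955-0.121060i
d^4_{4,2}: single k=0 term ⇒ +0.080688;  D = +0.072428-0.035563i
Y_4^{m'}(θ=1.6087,φ=3.3113) and Σ D·Y over m':
  (+0.0000-0.0000i)·(+0.3434-0.2771i)  (+0.0000-0.0004i)·(+0.0413-0.0231i)  (-0.0024-0.0028i)·(-0.3118+0.1101i)  (-0.0266-0.0034i)·(-0.0528+0.0090i)  (-0.1128+0.0803i)·(+0.3128+0.0000i)  (-0.0961+0.4565i)·(+0.0528+0.0090i)  (+0.3882+0.6513i)·(-0.3118-0.1101i)  (-0.4080-0.1211i)·(-0.0413-0.0231i)  (+0.0724-0.0356i)·(+0.3434+0.2771i)
Y_4^2(R⁻¹ n̂) = -0.042538-0.174710i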